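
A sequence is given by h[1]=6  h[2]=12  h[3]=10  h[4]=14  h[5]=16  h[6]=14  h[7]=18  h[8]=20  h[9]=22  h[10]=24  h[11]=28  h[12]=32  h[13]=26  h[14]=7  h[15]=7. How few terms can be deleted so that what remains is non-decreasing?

Fewest deletions = n − (longest non-decreasing subsequence).
i:      1  2  3  4  5  6  7  8  9 10 11 12 13 14 15
h[i]:   6 12 10 14 16 14 18 20 22 24 28 32 26  7  7
dp:     1  2  2  3  4  4  5  6  7  8  9 10  9  2  3
max dp = 10, so deletions = 15 − 10 = 5.

5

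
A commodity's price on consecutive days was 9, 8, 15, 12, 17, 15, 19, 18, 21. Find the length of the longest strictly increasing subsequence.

5

Track the smallest tail for each achievable length (strict):
9 → extends → [9]
8 → replaces 9 → [8]
15 → extends → [8, 15]
12 → replaces 15 → [8, 12]
17 → extends → [8, 12, 17]
15 → replaces 17 → [8, 12, 15]
19 → extends → [8, 12, 15, 19]
18 → replaces 19 → [8, 12, 15, 18]
21 → extends → [8, 12, 15, 18, 21]
Five tails, so the longest strictly increasing subsequence has length 5 (e.g. 9, 15, 17, 19, 21).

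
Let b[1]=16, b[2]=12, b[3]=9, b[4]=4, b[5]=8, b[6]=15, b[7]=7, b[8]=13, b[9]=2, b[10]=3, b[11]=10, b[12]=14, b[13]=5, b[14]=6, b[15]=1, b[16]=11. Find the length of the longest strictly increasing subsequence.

Track the smallest tail for each achievable length (strict):
16 → extends → [16]
12 → replaces 16 → [12]
9 → replaces 12 → [9]
4 → replaces 9 → [4]
8 → extends → [4, 8]
15 → extends → [4, 8, 15]
7 → replaces 8 → [4, 7, 15]
13 → replaces 15 → [4, 7, 13]
2 → replaces 4 → [2, 7, 13]
3 → replaces 7 → [2, 3, 13]
10 → replaces 13 → [2, 3, 10]
14 → extends → [2, 3, 10, 14]
5 → replaces 10 → [2, 3, 5, 14]
6 → replaces 14 → [2, 3, 5, 6]
1 → replaces 2 → [1, 3, 5, 6]
11 → extends → [1, 3, 5, 6, 11]
Five tails, so the longest strictly increasing subsequence has length 5 (e.g. 2, 3, 5, 6, 11).

5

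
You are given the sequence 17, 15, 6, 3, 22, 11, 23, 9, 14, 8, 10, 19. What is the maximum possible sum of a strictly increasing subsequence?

62

Let S[i] be the best sum of a strictly increasing subsequence ending at i:
i:      1  2  3  4  5  6  7  8  9 10 11 12
a[i]:  17 15  6  3 22 11 23  9 14  8 10 19
S:     17 15  6  3 39 17 62 15 31 14 25 50
Maximum is 62 (e.g. 17 + 22 + 23).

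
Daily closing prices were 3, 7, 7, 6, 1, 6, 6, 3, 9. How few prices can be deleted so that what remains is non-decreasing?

4

Fewest deletions = n − (longest non-decreasing subsequence).
Patience tails:
3 → extends → [3]
7 → extends → [3, 7]
7 → extends → [3, 7, 7]
6 → replaces 7 → [3, 6, 7]
1 → replaces 3 → [1, 6, 7]
6 → replaces 7 → [1, 6, 6]
6 → extends → [1, 6, 6, 6]
3 → replaces 6 → [1, 3, 6, 6]
9 → extends → [1, 3, 6, 6, 9]
Longest non-decreasing subsequence has length 5, so deletions = 9 − 5 = 4.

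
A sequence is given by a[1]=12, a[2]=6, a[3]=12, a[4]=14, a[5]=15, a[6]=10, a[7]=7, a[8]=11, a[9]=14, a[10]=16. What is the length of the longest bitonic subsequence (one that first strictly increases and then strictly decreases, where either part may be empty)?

6

inc[i] = longest strictly increasing subsequence ending at i; dec[i] = longest strictly decreasing subsequence starting at i:
i:      1  2  3  4  5  6  7  8  9 10
a[i]:  12  6 12 14 15 10  7 11 14 16
inc:    1  1  2  3  4  2  2  3  4  5
dec:    3  1  3  3  3  2  1  1  1  1
Best peak at i=5 (value 15): inc=4, dec=3, length 4+3−1 = 6.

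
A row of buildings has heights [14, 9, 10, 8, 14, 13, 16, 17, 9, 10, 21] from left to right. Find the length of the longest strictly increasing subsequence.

Let dp[i] be the length of the longest such subsequence ending at index i:
i:      1  2  3  4  5  6  7  8  9 10 11
a[i]:  14  9 10  8 14 13 16 17  9 10 21
dp:     1  1  2  1  3  3  4  5  2  3  6
Maximum dp value is 6.

6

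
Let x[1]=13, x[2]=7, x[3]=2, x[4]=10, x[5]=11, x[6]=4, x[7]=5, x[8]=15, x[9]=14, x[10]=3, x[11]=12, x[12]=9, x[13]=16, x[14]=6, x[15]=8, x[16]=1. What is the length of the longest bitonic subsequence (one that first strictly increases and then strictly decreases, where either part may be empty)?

inc[i] = longest strictly increasing subsequence ending at i; dec[i] = longest strictly decreasing subsequence starting at i:
i:      1  2  3  4  5  6  7  8  9 10 11 12 13 14 15 16
x[i]:  13  7  2 10 11  4  5 15 14  3 12  9 16  6  8  1
inc:    1  1  1  2  3  2  3  4  4  2  4  4  5  4  5  1
dec:    5  4  2  4  4  3  3  6  5  2  4  3  3  2  2  1
Best peak at i=8 (value 15): inc=4, dec=6, length 4+6−1 = 9.

9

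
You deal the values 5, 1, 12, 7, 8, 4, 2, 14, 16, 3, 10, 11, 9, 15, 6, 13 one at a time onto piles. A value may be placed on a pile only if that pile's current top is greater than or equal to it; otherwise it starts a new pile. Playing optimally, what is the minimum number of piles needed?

6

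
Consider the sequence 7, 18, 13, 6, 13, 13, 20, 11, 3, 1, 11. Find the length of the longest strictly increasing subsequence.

3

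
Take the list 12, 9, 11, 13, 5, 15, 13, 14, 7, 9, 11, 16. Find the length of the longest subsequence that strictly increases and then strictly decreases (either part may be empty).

6

inc[i] = longest strictly increasing subsequence ending at i; dec[i] = longest strictly decreasing subsequence starting at i:
i:      1  2  3  4  5  6  7  8  9 10 11 12
a[i]:  12  9 11 13  5 15 13 14  7  9 11 16
inc:    1  1  2  3  1  4  3  4  2  3  4  5
dec:    3  2  2  2  1  3  2  2  1  1  1  1
Best peak at i=6 (value 15): inc=4, dec=3, length 4+3−1 = 6.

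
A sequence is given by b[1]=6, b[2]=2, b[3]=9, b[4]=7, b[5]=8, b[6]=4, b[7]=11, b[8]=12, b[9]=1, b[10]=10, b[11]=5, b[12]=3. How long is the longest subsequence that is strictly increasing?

5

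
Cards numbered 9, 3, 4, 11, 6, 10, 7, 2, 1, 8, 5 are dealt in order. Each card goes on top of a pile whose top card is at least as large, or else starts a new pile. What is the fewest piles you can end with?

Place each on the leftmost legal pile:
9 → new pile 1 (tops now [9])
3 → pile 1 (tops now [3])
4 → new pile 2 (tops now [3, 4])
11 → new pile 3 (tops now [3, 4, 11])
6 → pile 3 (tops now [3, 4, 6])
10 → new pile 4 (tops now [3, 4, 6, 10])
7 → pile 4 (tops now [3, 4, 6, 7])
2 → pile 1 (tops now [2, 4, 6, 7])
1 → pile 1 (tops now [1, 4, 6, 7])
8 → new pile 5 (tops now [1, 4, 6, 7, 8])
5 → pile 3 (tops now [1, 4, 5, 7, 8])
Five piles.

5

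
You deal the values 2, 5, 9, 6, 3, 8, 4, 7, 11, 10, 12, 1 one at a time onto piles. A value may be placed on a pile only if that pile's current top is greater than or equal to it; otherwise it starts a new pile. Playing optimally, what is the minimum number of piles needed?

6

Place each on the leftmost legal pile:
2 → new pile 1 (tops now [2])
5 → new pile 2 (tops now [2, 5])
9 → new pile 3 (tops now [2, 5, 9])
6 → pile 3 (tops now [2, 5, 6])
3 → pile 2 (tops now [2, 3, 6])
8 → new pile 4 (tops now [2, 3, 6, 8])
4 → pile 3 (tops now [2, 3, 4, 8])
7 → pile 4 (tops now [2, 3, 4, 7])
11 → new pile 5 (tops now [2, 3, 4, 7, 11])
10 → pile 5 (tops now [2, 3, 4, 7, 10])
12 → new pile 6 (tops now [2, 3, 4, 7, 10, 12])
1 → pile 1 (tops now [1, 3, 4, 7, 10, 12])
Six piles.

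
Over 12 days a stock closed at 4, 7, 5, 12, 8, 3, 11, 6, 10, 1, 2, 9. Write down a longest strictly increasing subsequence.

Patience tails give the LIS length; then backtrack through the dp parents:
4 → extends → [4]
7 → extends → [4, 7]
5 → replaces 7 → [4, 5]
12 → extends → [4, 5, 12]
8 → replaces 12 → [4, 5, 8]
3 → replaces 4 → [3, 5, 8]
11 → extends → [3, 5, 8, 11]
6 → replaces 8 → [3, 5, 6, 11]
10 → replaces 11 → [3, 5, 6, 10]
1 → replaces 3 → [1, 5, 6, 10]
2 → replaces 5 → [1, 2, 6, 10]
9 → replaces 10 → [1, 2, 6, 9]
Length 4; one witness is 4, 7, 8, 11.

4, 7, 8, 11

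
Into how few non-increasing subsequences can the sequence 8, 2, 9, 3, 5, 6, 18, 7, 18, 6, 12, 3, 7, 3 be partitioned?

Place each on the leftmost legal pile:
8 → new pile 1 (tops now [8])
2 → pile 1 (tops now [2])
9 → new pile 2 (tops now [2, 9])
3 → pile 2 (tops now [2, 3])
5 → new pile 3 (tops now [2, 3, 5])
6 → new pile 4 (tops now [2, 3, 5, 6])
18 → new pile 5 (tops now [2, 3, 5, 6, 18])
7 → pile 5 (tops now [2, 3, 5, 6, 7])
18 → new pile 6 (tops now [2, 3, 5, 6, 7, 18])
6 → pile 4 (tops now [2, 3, 5, 6, 7, 18])
12 → pile 6 (tops now [2, 3, 5, 6, 7, 12])
3 → pile 2 (tops now [2, 3, 5, 6, 7, 12])
7 → pile 5 (tops now [2, 3, 5, 6, 7, 12])
3 → pile 2 (tops now [2, 3, 5, 6, 7, 12])
Six piles.

6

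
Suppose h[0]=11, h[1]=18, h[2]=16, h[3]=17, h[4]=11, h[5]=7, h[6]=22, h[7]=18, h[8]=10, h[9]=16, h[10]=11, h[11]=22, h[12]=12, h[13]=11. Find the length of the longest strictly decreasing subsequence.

5

Negate each value so 'decreasing' becomes 'increasing', then run patience tails on the negated sequence:
-11 → extends → [-11]
-18 → replaces -11 → [-18]
-16 → extends → [-18, -16]
-17 → replaces -16 → [-18, -17]
-11 → extends → [-18, -17, -11]
-7 → extends → [-18, -17, -11, -7]
-22 → replaces -18 → [-22, -17, -11, -7]
-18 → replaces -17 → [-22, -18, -11, -7]
-10 → replaces -7 → [-22, -18, -11, -10]
-16 → replaces -11 → [-22, -18, -16, -10]
-11 → replaces -10 → [-22, -18, -16, -11]
-22 → already a tail → [-22, -18, -16, -11]
-12 → replaces -11 → [-22, -18, -16, -12]
-11 → extends → [-22, -18, -16, -12, -11]
Five tails, so the longest strictly decreasing subsequence of the original has length 5.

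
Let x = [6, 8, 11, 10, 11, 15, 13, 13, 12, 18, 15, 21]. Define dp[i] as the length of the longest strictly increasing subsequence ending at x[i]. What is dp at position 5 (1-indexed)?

dp[i] = 1 + max{dp[j] : j<i, x[j]<x[i]} (or 1 if no such j):
i:      1  2  3  4  5  6  7  8  9 10 11 12
x[i]:   6  8 11 10 11 15 13 13 12 18 15 21
dp:     1  2  3  3  4  5  5  5  5  6  6  7
At index 5 the value is 4.

4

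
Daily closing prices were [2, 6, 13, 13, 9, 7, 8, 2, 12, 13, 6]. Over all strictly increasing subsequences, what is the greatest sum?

Let S[i] be the best sum of a strictly increasing subsequence ending at i:
i:      1  2  3  4  5  6  7  8  9 10 11
a[i]:   2  6 13 13  9  7  8  2 12 13  6
S:      2  8 21 21 17 15 23  2 35 48  8
Maximum is 48 (e.g. 2 + 6 + 7 + 8 + 12 + 13).

48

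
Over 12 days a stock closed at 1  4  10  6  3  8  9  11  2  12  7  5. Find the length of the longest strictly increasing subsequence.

7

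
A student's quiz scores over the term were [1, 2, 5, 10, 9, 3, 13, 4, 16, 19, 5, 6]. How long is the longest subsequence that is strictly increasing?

7

Track the smallest tail for each achievable length (strict):
1 → extends → [1]
2 → extends → [1, 2]
5 → extends → [1, 2, 5]
10 → extends → [1, 2, 5, 10]
9 → replaces 10 → [1, 2, 5, 9]
3 → replaces 5 → [1, 2, 3, 9]
13 → extends → [1, 2, 3, 9, 13]
4 → replaces 9 → [1, 2, 3, 4, 13]
16 → extends → [1, 2, 3, 4, 13, 16]
19 → extends → [1, 2, 3, 4, 13, 16, 19]
5 → replaces 13 → [1, 2, 3, 4, 5, 16, 19]
6 → replaces 16 → [1, 2, 3, 4, 5, 6, 19]
Seven tails, so the longest strictly increasing subsequence has length 7 (e.g. 1, 2, 5, 10, 13, 16, 19).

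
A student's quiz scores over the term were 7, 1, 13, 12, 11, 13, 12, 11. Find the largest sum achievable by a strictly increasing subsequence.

Let S[i] be the best sum of a strictly increasing subsequence ending at i:
i:      1  2  3  4  5  6  7  8
a[i]:   7  1 13 12 11 13 12 11
S:      7  1 20 19 18 32 30 18
Maximum is 32 (e.g. 7 + 12 + 13).

32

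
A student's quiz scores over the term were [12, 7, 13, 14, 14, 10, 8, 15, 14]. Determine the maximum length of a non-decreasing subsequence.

5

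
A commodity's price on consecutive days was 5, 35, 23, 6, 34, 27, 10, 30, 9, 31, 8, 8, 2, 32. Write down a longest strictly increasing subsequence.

Patience tails give the LIS length; then backtrack through the dp parents:
5 → extends → [5]
35 → extends → [5, 35]
23 → replaces 35 → [5, 23]
6 → replaces 23 → [5, 6]
34 → extends → [5, 6, 34]
27 → replaces 34 → [5, 6, 27]
10 → replaces 27 → [5, 6, 10]
30 → extends → [5, 6, 10, 30]
9 → replaces 10 → [5, 6, 9, 30]
31 → extends → [5, 6, 9, 30, 31]
8 → replaces 9 → [5, 6, 8, 30, 31]
8 → already a tail → [5, 6, 8, 30, 31]
2 → replaces 5 → [2, 6, 8, 30, 31]
32 → extends → [2, 6, 8, 30, 31, 32]
Length 6; one witness is 5, 23, 27, 30, 31, 32.

5, 23, 27, 30, 31, 32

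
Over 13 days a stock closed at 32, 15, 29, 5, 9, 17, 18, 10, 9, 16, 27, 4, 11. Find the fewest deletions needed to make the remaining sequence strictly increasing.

Fewest deletions = n − (longest strictly increasing subsequence).
i:      1  2  3  4  5  6  7  8  9 10 11 12 13
a[i]:  32 15 29  5  9 17 18 10  9 16 27  4 11
dp:     1  1  2  1  2  3  4  3  2  4  5  1  4
max dp = 5, so deletions = 13 − 5 = 8.

8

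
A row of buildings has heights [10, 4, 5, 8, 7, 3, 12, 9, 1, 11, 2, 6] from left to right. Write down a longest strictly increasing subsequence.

4, 5, 8, 9, 11

Patience tails give the LIS length; then backtrack through the dp parents:
10 → extends → [10]
4 → replaces 10 → [4]
5 → extends → [4, 5]
8 → extends → [4, 5, 8]
7 → replaces 8 → [4, 5, 7]
3 → replaces 4 → [3, 5, 7]
12 → extends → [3, 5, 7, 12]
9 → replaces 12 → [3, 5, 7, 9]
1 → replaces 3 → [1, 5, 7, 9]
11 → extends → [1, 5, 7, 9, 11]
2 → replaces 5 → [1, 2, 7, 9, 11]
6 → replaces 7 → [1, 2, 6, 9, 11]
Length 5; one witness is 4, 5, 8, 9, 11.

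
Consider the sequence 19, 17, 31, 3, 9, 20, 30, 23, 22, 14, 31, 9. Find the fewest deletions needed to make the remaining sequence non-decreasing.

7

Fewest deletions = n − (longest non-decreasing subsequence).
i:      1  2  3  4  5  6  7  8  9 10 11 12
a[i]:  19 17 31  3  9 20 30 23 22 14 31  9
dp:     1  1  2  1  2  3  4  4  4  3  5  3
max dp = 5, so deletions = 12 − 5 = 7.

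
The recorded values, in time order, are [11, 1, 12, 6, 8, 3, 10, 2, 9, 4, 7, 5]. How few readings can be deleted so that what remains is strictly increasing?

Fewest deletions = n − (longest strictly increasing subsequence).
Patience tails:
11 → extends → [11]
1 → replaces 11 → [1]
12 → extends → [1, 12]
6 → replaces 12 → [1, 6]
8 → extends → [1, 6, 8]
3 → replaces 6 → [1, 3, 8]
10 → extends → [1, 3, 8, 10]
2 → replaces 3 → [1, 2, 8, 10]
9 → replaces 10 → [1, 2, 8, 9]
4 → replaces 8 → [1, 2, 4, 9]
7 → replaces 9 → [1, 2, 4, 7]
5 → replaces 7 → [1, 2, 4, 5]
Longest strictly increasing subsequence has length 4, so deletions = 12 − 4 = 8.

8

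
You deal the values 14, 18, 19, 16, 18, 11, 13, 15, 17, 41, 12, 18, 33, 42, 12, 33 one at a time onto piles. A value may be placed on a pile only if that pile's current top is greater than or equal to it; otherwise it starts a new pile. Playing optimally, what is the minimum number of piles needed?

7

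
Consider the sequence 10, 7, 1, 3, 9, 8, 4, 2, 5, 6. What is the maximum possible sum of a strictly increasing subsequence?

19

Let S[i] be the best sum of a strictly increasing subsequence ending at i:
i:      1  2  3  4  5  6  7  8  9 10
a[i]:  10  7  1  3  9  8  4  2  5  6
S:     10  7  1  4 16 15  8  3 13 19
Maximum is 19 (e.g. 1 + 3 + 4 + 5 + 6).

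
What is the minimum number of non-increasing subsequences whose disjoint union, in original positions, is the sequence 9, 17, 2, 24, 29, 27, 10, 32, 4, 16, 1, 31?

5

Place each on the leftmost legal pile:
9 → new pile 1 (tops now [9])
17 → new pile 2 (tops now [9, 17])
2 → pile 1 (tops now [2, 17])
24 → new pile 3 (tops now [2, 17, 24])
29 → new pile 4 (tops now [2, 17, 24, 29])
27 → pile 4 (tops now [2, 17, 24, 27])
10 → pile 2 (tops now [2, 10, 24, 27])
32 → new pile 5 (tops now [2, 10, 24, 27, 32])
4 → pile 2 (tops now [2, 4, 24, 27, 32])
16 → pile 3 (tops now [2, 4, 16, 27, 32])
1 → pile 1 (tops now [1, 4, 16, 27, 32])
31 → pile 5 (tops now [1, 4, 16, 27, 31])
Five piles.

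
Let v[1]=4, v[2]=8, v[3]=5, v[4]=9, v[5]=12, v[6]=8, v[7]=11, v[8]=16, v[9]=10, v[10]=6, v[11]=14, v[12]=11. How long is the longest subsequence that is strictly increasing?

5

Track the smallest tail for each achievable length (strict):
4 → extends → [4]
8 → extends → [4, 8]
5 → replaces 8 → [4, 5]
9 → extends → [4, 5, 9]
12 → extends → [4, 5, 9, 12]
8 → replaces 9 → [4, 5, 8, 12]
11 → replaces 12 → [4, 5, 8, 11]
16 → extends → [4, 5, 8, 11, 16]
10 → replaces 11 → [4, 5, 8, 10, 16]
6 → replaces 8 → [4, 5, 6, 10, 16]
14 → replaces 16 → [4, 5, 6, 10, 14]
11 → replaces 14 → [4, 5, 6, 10, 11]
Five tails, so the longest strictly increasing subsequence has length 5 (e.g. 4, 8, 9, 12, 16).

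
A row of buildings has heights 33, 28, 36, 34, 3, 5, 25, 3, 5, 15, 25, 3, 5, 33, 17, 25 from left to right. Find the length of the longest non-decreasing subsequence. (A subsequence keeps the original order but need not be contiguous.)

6

Let dp[i] be the length of the longest such subsequence ending at index i:
i:      1  2  3  4  5  6  7  8  9 10 11 12 13 14 15 16
a[i]:  33 28 36 34  3  5 25  3  5 15 25  3  5 33 17 25
dp:     1  1  2  2  1  2  3  2  3  4  5  3  4  6  5  6
Maximum dp value is 6.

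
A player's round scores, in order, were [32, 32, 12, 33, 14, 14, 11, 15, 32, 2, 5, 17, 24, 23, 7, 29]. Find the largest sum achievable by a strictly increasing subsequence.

Let S[i] be the best sum of a strictly increasing subsequence ending at i:
i:       1   2   3   4   5   6   7   8   9  10  11  12  13  14  15  16
a[i]:   32  32  12  33  14  14  11  15  32   2   5  17  24  23   7  29
S:      32  32  12  65  26  26  11  41  73   2   7  58  82  81  14 111
Maximum is 111 (e.g. 12 + 14 + 15 + 17 + 24 + 29).

111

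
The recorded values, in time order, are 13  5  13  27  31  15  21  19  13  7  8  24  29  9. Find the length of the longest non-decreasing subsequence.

6

Track the smallest tail for each achievable length (allowing ties):
13 → extends → [13]
5 → replaces 13 → [5]
13 → extends → [5, 13]
27 → extends → [5, 13, 27]
31 → extends → [5, 13, 27, 31]
15 → replaces 27 → [5, 13, 15, 31]
21 → replaces 31 → [5, 13, 15, 21]
19 → replaces 21 → [5, 13, 15, 19]
13 → replaces 15 → [5, 13, 13, 19]
7 → replaces 13 → [5, 7, 13, 19]
8 → replaces 13 → [5, 7, 8, 19]
24 → extends → [5, 7, 8, 19, 24]
29 → extends → [5, 7, 8, 19, 24, 29]
9 → replaces 19 → [5, 7, 8, 9, 24, 29]
Six tails, so the longest non-decreasing subsequence has length 6 (e.g. 13, 13, 15, 21, 24, 29).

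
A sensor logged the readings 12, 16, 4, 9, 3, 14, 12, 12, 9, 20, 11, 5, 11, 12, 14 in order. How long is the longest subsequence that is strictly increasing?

Track the smallest tail for each achievable length (strict):
12 → extends → [12]
16 → extends → [12, 16]
4 → replaces 12 → [4, 16]
9 → replaces 16 → [4, 9]
3 → replaces 4 → [3, 9]
14 → extends → [3, 9, 14]
12 → replaces 14 → [3, 9, 12]
12 → already a tail → [3, 9, 12]
9 → already a tail → [3, 9, 12]
20 → extends → [3, 9, 12, 20]
11 → replaces 12 → [3, 9, 11, 20]
5 → replaces 9 → [3, 5, 11, 20]
11 → already a tail → [3, 5, 11, 20]
12 → replaces 20 → [3, 5, 11, 12]
14 → extends → [3, 5, 11, 12, 14]
Five tails, so the longest strictly increasing subsequence has length 5 (e.g. 4, 9, 11, 12, 14).

5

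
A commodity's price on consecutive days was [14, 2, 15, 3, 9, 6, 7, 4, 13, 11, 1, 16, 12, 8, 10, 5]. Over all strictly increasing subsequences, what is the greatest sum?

Let S[i] be the best sum of a strictly increasing subsequence ending at i:
i:      1  2  3  4  5  6  7  8  9 10 11 12 13 14 15 16
a[i]:  14  2 15  3  9  6  7  4 13 11  1 16 12  8 10  5
S:     14  2 29  5 14 11 18  9 31 29  1 47 41 26 36 14
Maximum is 47 (e.g. 2 + 3 + 6 + 7 + 13 + 16).

47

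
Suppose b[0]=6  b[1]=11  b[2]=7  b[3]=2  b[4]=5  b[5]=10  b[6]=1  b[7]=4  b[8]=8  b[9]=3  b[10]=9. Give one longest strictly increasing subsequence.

Patience tails give the LIS length; then backtrack through the dp parents:
6 → extends → [6]
11 → extends → [6, 11]
7 → replaces 11 → [6, 7]
2 → replaces 6 → [2, 7]
5 → replaces 7 → [2, 5]
10 → extends → [2, 5, 10]
1 → replaces 2 → [1, 5, 10]
4 → replaces 5 → [1, 4, 10]
8 → replaces 10 → [1, 4, 8]
3 → replaces 4 → [1, 3, 8]
9 → extends → [1, 3, 8, 9]
Length 4; one witness is 6, 7, 8, 9.

6, 7, 8, 9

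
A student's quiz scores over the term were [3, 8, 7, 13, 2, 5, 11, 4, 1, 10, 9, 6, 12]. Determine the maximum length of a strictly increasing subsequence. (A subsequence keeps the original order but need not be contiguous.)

4

Track the smallest tail for each achievable length (strict):
3 → extends → [3]
8 → extends → [3, 8]
7 → replaces 8 → [3, 7]
13 → extends → [3, 7, 13]
2 → replaces 3 → [2, 7, 13]
5 → replaces 7 → [2, 5, 13]
11 → replaces 13 → [2, 5, 11]
4 → replaces 5 → [2, 4, 11]
1 → replaces 2 → [1, 4, 11]
10 → replaces 11 → [1, 4, 10]
9 → replaces 10 → [1, 4, 9]
6 → replaces 9 → [1, 4, 6]
12 → extends → [1, 4, 6, 12]
Four tails, so the longest strictly increasing subsequence has length 4 (e.g. 3, 8, 11, 12).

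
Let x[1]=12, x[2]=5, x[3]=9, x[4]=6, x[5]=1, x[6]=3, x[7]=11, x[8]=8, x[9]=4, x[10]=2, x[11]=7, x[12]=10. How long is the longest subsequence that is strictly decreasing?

Negate each value so 'decreasing' becomes 'increasing', then run patience tails on the negated sequence:
-12 → extends → [-12]
-5 → extends → [-12, -5]
-9 → replaces -5 → [-12, -9]
-6 → extends → [-12, -9, -6]
-1 → extends → [-12, -9, -6, -1]
-3 → replaces -1 → [-12, -9, -6, -3]
-11 → replaces -9 → [-12, -11, -6, -3]
-8 → replaces -6 → [-12, -11, -8, -3]
-4 → replaces -3 → [-12, -11, -8, -4]
-2 → extends → [-12, -11, -8, -4, -2]
-7 → replaces -4 → [-12, -11, -8, -7, -2]
-10 → replaces -8 → [-12, -11, -10, -7, -2]
Five tails, so the longest strictly decreasing subsequence of the original has length 5.

5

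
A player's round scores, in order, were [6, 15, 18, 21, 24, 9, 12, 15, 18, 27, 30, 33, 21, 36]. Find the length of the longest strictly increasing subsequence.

9

Let dp[i] be the length of the longest such subsequence ending at index i:
i:      1  2  3  4  5  6  7  8  9 10 11 12 13 14
a[i]:   6 15 18 21 24  9 12 15 18 27 30 33 21 36
dp:     1  2  3  4  5  2  3  4  5  6  7  8  6  9
Maximum dp value is 9.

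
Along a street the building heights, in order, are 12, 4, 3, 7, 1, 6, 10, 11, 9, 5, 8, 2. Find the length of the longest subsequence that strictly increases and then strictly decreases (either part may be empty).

7

inc[i] = longest strictly increasing subsequence ending at i; dec[i] = longest strictly decreasing subsequence starting at i:
i:      1  2  3  4  5  6  7  8  9 10 11 12
a[i]:  12  4  3  7  1  6 10 11  9  5  8  2
inc:    1  1  1  2  1  2  3  4  3  2  3  2
dec:    5  3  2  4  1  3  4  4  3  2  2  1
Best peak at i=8 (value 11): inc=4, dec=4, length 4+4−1 = 7.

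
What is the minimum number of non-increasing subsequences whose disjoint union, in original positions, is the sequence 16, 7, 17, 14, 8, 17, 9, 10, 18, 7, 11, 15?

6

Place each on the leftmost legal pile:
16 → new pile 1 (tops now [16])
7 → pile 1 (tops now [7])
17 → new pile 2 (tops now [7, 17])
14 → pile 2 (tops now [7, 14])
8 → pile 2 (tops now [7, 8])
17 → new pile 3 (tops now [7, 8, 17])
9 → pile 3 (tops now [7, 8, 9])
10 → new pile 4 (tops now [7, 8, 9, 10])
18 → new pile 5 (tops now [7, 8, 9, 10, 18])
7 → pile 1 (tops now [7, 8, 9, 10, 18])
11 → pile 5 (tops now [7, 8, 9, 10, 11])
15 → new pile 6 (tops now [7, 8, 9, 10, 11, 15])
Six piles.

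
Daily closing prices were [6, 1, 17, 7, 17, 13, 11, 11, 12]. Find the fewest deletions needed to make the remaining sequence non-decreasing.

4

Fewest deletions = n − (longest non-decreasing subsequence).
Patience tails:
6 → extends → [6]
1 → replaces 6 → [1]
17 → extends → [1, 17]
7 → replaces 17 → [1, 7]
17 → extends → [1, 7, 17]
13 → replaces 17 → [1, 7, 13]
11 → replaces 13 → [1, 7, 11]
11 → extends → [1, 7, 11, 11]
12 → extends → [1, 7, 11, 11, 12]
Longest non-decreasing subsequence has length 5, so deletions = 9 − 5 = 4.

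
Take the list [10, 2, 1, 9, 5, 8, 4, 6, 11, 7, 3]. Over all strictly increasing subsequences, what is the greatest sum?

26

Let S[i] be the best sum of a strictly increasing subsequence ending at i:
i:      1  2  3  4  5  6  7  8  9 10 11
a[i]:  10  2  1  9  5  8  4  6 11  7  3
S:     10  2  1 11  7 15  6 13 26 20  5
Maximum is 26 (e.g. 2 + 5 + 8 + 11).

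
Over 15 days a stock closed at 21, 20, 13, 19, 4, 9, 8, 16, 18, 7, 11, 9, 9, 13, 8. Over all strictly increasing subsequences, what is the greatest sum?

Let S[i] be the best sum of a strictly increasing subsequence ending at i:
i:      1  2  3  4  5  6  7  8  9 10 11 12 13 14 15
a[i]:  21 20 13 19  4  9  8 16 18  7 11  9  9 13  8
S:     21 20 13 32  4 13 12 29 47 11 24 21 21 37 19
Maximum is 47 (e.g. 4 + 9 + 16 + 18).

47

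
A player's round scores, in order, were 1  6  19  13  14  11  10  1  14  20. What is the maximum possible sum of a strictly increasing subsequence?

Let S[i] be the best sum of a strictly increasing subsequence ending at i:
i:      1  2  3  4  5  6  7  8  9 10
a[i]:   1  6 19 13 14 11 10  1 14 20
S:      1  7 26 20 34 18 17  1 34 54
Maximum is 54 (e.g. 1 + 6 + 13 + 14 + 20).

54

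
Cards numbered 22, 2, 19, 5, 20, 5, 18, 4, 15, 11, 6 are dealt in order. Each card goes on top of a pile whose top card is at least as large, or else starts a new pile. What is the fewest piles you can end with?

The minimum number of non-increasing subsequences covering a sequence equals the length of its longest strictly increasing subsequence.
LIS length is 3 (e.g. 2, 19, 20), so 3 piles are needed.

3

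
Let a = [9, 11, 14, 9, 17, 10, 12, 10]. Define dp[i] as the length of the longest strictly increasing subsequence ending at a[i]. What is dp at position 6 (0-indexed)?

3

dp[i] = 1 + max{dp[j] : j<i, a[j]<a[i]} (or 1 if no such j):
i:      0  1  2  3  4  5  6  7
a[i]:   9 11 14  9 17 10 12 10
dp:     1  2  3  1  4  2  3  2
At index 6 the value is 3.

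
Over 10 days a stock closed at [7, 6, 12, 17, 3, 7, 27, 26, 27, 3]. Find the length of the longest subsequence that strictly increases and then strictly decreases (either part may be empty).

6

inc[i] = longest strictly increasing subsequence ending at i; dec[i] = longest strictly decreasing subsequence starting at i:
i:      1  2  3  4  5  6  7  8  9 10
a[i]:   7  6 12 17  3  7 27 26 27  3
inc:    1  1  2  3  1  2  4  4  5  1
dec:    3  2  3  3  1  2  3  2  2  1
Best peak at i=7 (value 27): inc=4, dec=3, length 4+3−1 = 6.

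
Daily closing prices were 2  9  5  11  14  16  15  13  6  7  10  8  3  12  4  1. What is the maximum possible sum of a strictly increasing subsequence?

52

Let S[i] be the best sum of a strictly increasing subsequence ending at i:
i:      1  2  3  4  5  6  7  8  9 10 11 12 13 14 15 16
a[i]:   2  9  5 11 14 16 15 13  6  7 10  8  3 12  4  1
S:      2 11  7 22 36 52 51 35 13 20 30 28  5 42  9  1
Maximum is 52 (e.g. 2 + 9 + 11 + 14 + 16).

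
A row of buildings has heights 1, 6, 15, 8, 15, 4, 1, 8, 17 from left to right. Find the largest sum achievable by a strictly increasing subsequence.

47

Let S[i] be the best sum of a strictly increasing subsequence ending at i:
i:      1  2  3  4  5  6  7  8  9
a[i]:   1  6 15  8 15  4  1  8 17
S:      1  7 22 15 30  5  1 15 47
Maximum is 47 (e.g. 1 + 6 + 8 + 15 + 17).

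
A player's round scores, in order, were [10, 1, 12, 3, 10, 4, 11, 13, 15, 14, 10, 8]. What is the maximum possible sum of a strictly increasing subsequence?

Let S[i] be the best sum of a strictly increasing subsequence ending at i:
i:      1  2  3  4  5  6  7  8  9 10 11 12
a[i]:  10  1 12  3 10  4 11 13 15 14 10  8
S:     10  1 22  4 14  8 25 38 53 52 18 16
Maximum is 53 (e.g. 1 + 3 + 10 + 11 + 13 + 15).

53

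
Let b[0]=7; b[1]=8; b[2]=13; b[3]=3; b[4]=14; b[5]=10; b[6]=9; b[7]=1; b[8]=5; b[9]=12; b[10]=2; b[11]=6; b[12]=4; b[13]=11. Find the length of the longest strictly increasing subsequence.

4

Let dp[i] be the length of the longest such subsequence ending at index i:
i:      0  1  2  3  4  5  6  7  8  9 10 11 12 13
b[i]:   7  8 13  3 14 10  9  1  5 12  2  6  4 11
dp:     1  2  3  1  4  3  3  1  2  4  2  3  3  4
Maximum dp value is 4.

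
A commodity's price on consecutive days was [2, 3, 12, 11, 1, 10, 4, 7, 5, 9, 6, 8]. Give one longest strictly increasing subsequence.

2, 3, 4, 5, 6, 8

Patience tails give the LIS length; then backtrack through the dp parents:
2 → extends → [2]
3 → extends → [2, 3]
12 → extends → [2, 3, 12]
11 → replaces 12 → [2, 3, 11]
1 → replaces 2 → [1, 3, 11]
10 → replaces 11 → [1, 3, 10]
4 → replaces 10 → [1, 3, 4]
7 → extends → [1, 3, 4, 7]
5 → replaces 7 → [1, 3, 4, 5]
9 → extends → [1, 3, 4, 5, 9]
6 → replaces 9 → [1, 3, 4, 5, 6]
8 → extends → [1, 3, 4, 5, 6, 8]
Length 6; one witness is 2, 3, 4, 5, 6, 8.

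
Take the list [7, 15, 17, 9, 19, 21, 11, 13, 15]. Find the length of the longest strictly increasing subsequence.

5

Track the smallest tail for each achievable length (strict):
7 → extends → [7]
15 → extends → [7, 15]
17 → extends → [7, 15, 17]
9 → replaces 15 → [7, 9, 17]
19 → extends → [7, 9, 17, 19]
21 → extends → [7, 9, 17, 19, 21]
11 → replaces 17 → [7, 9, 11, 19, 21]
13 → replaces 19 → [7, 9, 11, 13, 21]
15 → replaces 21 → [7, 9, 11, 13, 15]
Five tails, so the longest strictly increasing subsequence has length 5 (e.g. 7, 15, 17, 19, 21).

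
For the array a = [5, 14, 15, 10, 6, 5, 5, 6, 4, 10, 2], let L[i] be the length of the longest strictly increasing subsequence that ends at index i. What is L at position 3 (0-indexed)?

2

dp[i] = 1 + max{dp[j] : j<i, a[j]<a[i]} (or 1 if no such j):
i:      0  1  2  3  4  5  6  7  8  9 10
a[i]:   5 14 15 10  6  5  5  6  4 10  2
dp:     1  2  3  2  2  1  1  2  1  3  1
At index 3 the value is 2.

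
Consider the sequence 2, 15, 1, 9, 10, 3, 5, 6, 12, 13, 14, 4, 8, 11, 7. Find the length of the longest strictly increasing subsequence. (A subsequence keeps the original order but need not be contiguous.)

Track the smallest tail for each achievable length (strict):
2 → extends → [2]
15 → extends → [2, 15]
1 → replaces 2 → [1, 15]
9 → replaces 15 → [1, 9]
10 → extends → [1, 9, 10]
3 → replaces 9 → [1, 3, 10]
5 → replaces 10 → [1, 3, 5]
6 → extends → [1, 3, 5, 6]
12 → extends → [1, 3, 5, 6, 12]
13 → extends → [1, 3, 5, 6, 12, 13]
14 → extends → [1, 3, 5, 6, 12, 13, 14]
4 → replaces 5 → [1, 3, 4, 6, 12, 13, 14]
8 → replaces 12 → [1, 3, 4, 6, 8, 13, 14]
11 → replaces 13 → [1, 3, 4, 6, 8, 11, 14]
7 → replaces 8 → [1, 3, 4, 6, 7, 11, 14]
Seven tails, so the longest strictly increasing subsequence has length 7 (e.g. 2, 3, 5, 6, 12, 13, 14).

7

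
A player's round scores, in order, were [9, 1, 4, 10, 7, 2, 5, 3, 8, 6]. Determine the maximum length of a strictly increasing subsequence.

4

Track the smallest tail for each achievable length (strict):
9 → extends → [9]
1 → replaces 9 → [1]
4 → extends → [1, 4]
10 → extends → [1, 4, 10]
7 → replaces 10 → [1, 4, 7]
2 → replaces 4 → [1, 2, 7]
5 → replaces 7 → [1, 2, 5]
3 → replaces 5 → [1, 2, 3]
8 → extends → [1, 2, 3, 8]
6 → replaces 8 → [1, 2, 3, 6]
Four tails, so the longest strictly increasing subsequence has length 4 (e.g. 1, 4, 7, 8).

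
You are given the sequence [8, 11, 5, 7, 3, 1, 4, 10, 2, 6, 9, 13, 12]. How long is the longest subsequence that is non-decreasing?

Let dp[i] be the length of the longest such subsequence ending at index i:
i:      1  2  3  4  5  6  7  8  9 10 11 12 13
a[i]:   8 11  5  7  3  1  4 10  2  6  9 13 12
dp:     1  2  1  2  1  1  2  3  2  3  4  5  5
Maximum dp value is 5.

5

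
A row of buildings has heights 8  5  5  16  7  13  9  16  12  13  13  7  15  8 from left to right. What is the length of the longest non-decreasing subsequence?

Let dp[i] be the length of the longest such subsequence ending at index i:
i:      1  2  3  4  5  6  7  8  9 10 11 12 13 14
a[i]:   8  5  5 16  7 13  9 16 12 13 13  7 15  8
dp:     1  1  2  3  3  4  4  5  5  6  7  4  8  5
Maximum dp value is 8.

8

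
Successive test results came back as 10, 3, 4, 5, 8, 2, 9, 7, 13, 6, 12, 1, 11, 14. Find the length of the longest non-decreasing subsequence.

7

Let dp[i] be the length of the longest such subsequence ending at index i:
i:      1  2  3  4  5  6  7  8  9 10 11 12 13 14
a[i]:  10  3  4  5  8  2  9  7 13  6 12  1 11 14
dp:     1  1  2  3  4  1  5  4  6  4  6  1  6  7
Maximum dp value is 7.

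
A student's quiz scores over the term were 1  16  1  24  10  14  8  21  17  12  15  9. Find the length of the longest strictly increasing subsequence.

4

Let dp[i] be the length of the longest such subsequence ending at index i:
i:      1  2  3  4  5  6  7  8  9 10 11 12
a[i]:   1 16  1 24 10 14  8 21 17 12 15  9
dp:     1  2  1  3  2  3  2  4  4  3  4  3
Maximum dp value is 4.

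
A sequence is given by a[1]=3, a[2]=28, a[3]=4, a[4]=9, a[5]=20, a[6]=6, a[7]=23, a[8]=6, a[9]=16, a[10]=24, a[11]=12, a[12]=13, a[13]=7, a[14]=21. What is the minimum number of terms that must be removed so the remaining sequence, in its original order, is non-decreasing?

Fewest deletions = n − (longest non-decreasing subsequence).
i:      1  2  3  4  5  6  7  8  9 10 11 12 13 14
a[i]:   3 28  4  9 20  6 23  6 16 24 12 13  7 21
dp:     1  2  2  3  4  3  5  4  5  6  5  6  5  7
max dp = 7, so deletions = 14 − 7 = 7.

7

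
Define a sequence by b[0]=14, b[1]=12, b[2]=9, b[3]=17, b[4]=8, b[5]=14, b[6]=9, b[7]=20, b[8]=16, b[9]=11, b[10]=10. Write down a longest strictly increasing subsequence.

Patience tails give the LIS length; then backtrack through the dp parents:
14 → extends → [14]
12 → replaces 14 → [12]
9 → replaces 12 → [9]
17 → extends → [9, 17]
8 → replaces 9 → [8, 17]
14 → replaces 17 → [8, 14]
9 → replaces 14 → [8, 9]
20 → extends → [8, 9, 20]
16 → replaces 20 → [8, 9, 16]
11 → replaces 16 → [8, 9, 11]
10 → replaces 11 → [8, 9, 10]
Length 3; one witness is 14, 17, 20.

14, 17, 20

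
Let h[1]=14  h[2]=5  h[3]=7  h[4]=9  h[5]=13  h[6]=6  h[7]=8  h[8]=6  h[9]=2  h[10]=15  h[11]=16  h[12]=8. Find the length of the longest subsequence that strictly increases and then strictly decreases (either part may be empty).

7

inc[i] = longest strictly increasing subsequence ending at i; dec[i] = longest strictly decreasing subsequence starting at i:
i:      1  2  3  4  5  6  7  8  9 10 11 12
h[i]:  14  5  7  9 13  6  8  6  2 15 16  8
inc:    1  1  2  3  4  2  3  2  1  5  6  3
dec:    5  2  3  4  4  2  3  2  1  2  2  1
Best peak at i=5 (value 13): inc=4, dec=4, length 4+4−1 = 7.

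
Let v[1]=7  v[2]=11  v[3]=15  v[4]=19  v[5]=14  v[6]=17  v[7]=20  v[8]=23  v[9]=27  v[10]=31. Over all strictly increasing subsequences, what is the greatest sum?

Let S[i] be the best sum of a strictly increasing subsequence ending at i:
i:       1   2   3   4   5   6   7   8   9  10
v[i]:    7  11  15  19  14  17  20  23  27  31
S:       7  18  33  52  32  50  72  95 122 153
Maximum is 153 (e.g. 7 + 11 + 15 + 19 + 20 + 23 + 27 + 31).

153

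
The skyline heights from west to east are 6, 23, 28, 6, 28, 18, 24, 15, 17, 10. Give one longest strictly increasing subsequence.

Patience tails give the LIS length; then backtrack through the dp parents:
6 → extends → [6]
23 → extends → [6, 23]
28 → extends → [6, 23, 28]
6 → already a tail → [6, 23, 28]
28 → already a tail → [6, 23, 28]
18 → replaces 23 → [6, 18, 28]
24 → replaces 28 → [6, 18, 24]
15 → replaces 18 → [6, 15, 24]
17 → replaces 24 → [6, 15, 17]
10 → replaces 15 → [6, 10, 17]
Length 3; one witness is 6, 23, 28.

6, 23, 28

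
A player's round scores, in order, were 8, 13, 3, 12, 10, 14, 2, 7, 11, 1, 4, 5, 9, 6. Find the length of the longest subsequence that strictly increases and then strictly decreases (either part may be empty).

6

inc[i] = longest strictly increasing subsequence ending at i; dec[i] = longest strictly decreasing subsequence starting at i:
i:      1  2  3  4  5  6  7  8  9 10 11 12 13 14
a[i]:   8 13  3 12 10 14  2  7 11  1  4  5  9  6
inc:    1  2  1  2  2  3  1  2  3  1  2  3  4  4
dec:    4  5  3  4  3  4  2  2  3  1  1  1  2  1
Best peak at i=2 (value 13): inc=2, dec=5, length 2+5−1 = 6.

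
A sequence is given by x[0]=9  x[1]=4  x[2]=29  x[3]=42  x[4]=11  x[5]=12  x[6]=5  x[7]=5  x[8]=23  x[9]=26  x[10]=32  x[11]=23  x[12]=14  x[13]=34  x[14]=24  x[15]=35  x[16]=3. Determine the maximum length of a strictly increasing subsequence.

8

Track the smallest tail for each achievable length (strict):
9 → extends → [9]
4 → replaces 9 → [4]
29 → extends → [4, 29]
42 → extends → [4, 29, 42]
11 → replaces 29 → [4, 11, 42]
12 → replaces 42 → [4, 11, 12]
5 → replaces 11 → [4, 5, 12]
5 → already a tail → [4, 5, 12]
23 → extends → [4, 5, 12, 23]
26 → extends → [4, 5, 12, 23, 26]
32 → extends → [4, 5, 12, 23, 26, 32]
23 → already a tail → [4, 5, 12, 23, 26, 32]
14 → replaces 23 → [4, 5, 12, 14, 26, 32]
34 → extends → [4, 5, 12, 14, 26, 32, 34]
24 → replaces 26 → [4, 5, 12, 14, 24, 32, 34]
35 → extends → [4, 5, 12, 14, 24, 32, 34, 35]
3 → replaces 4 → [3, 5, 12, 14, 24, 32, 34, 35]
Eight tails, so the longest strictly increasing subsequence has length 8 (e.g. 9, 11, 12, 23, 26, 32, 34, 35).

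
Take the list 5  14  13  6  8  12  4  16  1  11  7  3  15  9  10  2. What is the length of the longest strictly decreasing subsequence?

Let dp[i] be the longest strictly decreasing subsequence ending at i:
i:      1  2  3  4  5  6  7  8  9 10 11 12 13 14 15 16
a[i]:   5 14 13  6  8 12  4 16  1 11  7  3 15  9 10  2
dp:     1  1  2  3  3  3  4  1  5  4  5  6  2  5  5  7
Maximum is 7.

7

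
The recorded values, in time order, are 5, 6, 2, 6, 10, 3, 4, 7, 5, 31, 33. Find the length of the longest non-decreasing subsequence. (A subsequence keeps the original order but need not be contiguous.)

Track the smallest tail for each achievable length (allowing ties):
5 → extends → [5]
6 → extends → [5, 6]
2 → replaces 5 → [2, 6]
6 → extends → [2, 6, 6]
10 → extends → [2, 6, 6, 10]
3 → replaces 6 → [2, 3, 6, 10]
4 → replaces 6 → [2, 3, 4, 10]
7 → replaces 10 → [2, 3, 4, 7]
5 → replaces 7 → [2, 3, 4, 5]
31 → extends → [2, 3, 4, 5, 31]
33 → extends → [2, 3, 4, 5, 31, 33]
Six tails, so the longest non-decreasing subsequence has length 6 (e.g. 5, 6, 6, 10, 31, 33).

6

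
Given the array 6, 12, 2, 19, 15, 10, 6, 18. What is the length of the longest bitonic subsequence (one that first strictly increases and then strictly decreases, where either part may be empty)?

inc[i] = longest strictly increasing subsequence ending at i; dec[i] = longest strictly decreasing subsequence starting at i:
i:      1  2  3  4  5  6  7  8
a[i]:   6 12  2 19 15 10  6 18
inc:    1  2  1  3  3  2  2  4
dec:    2  3  1  4  3  2  1  1
Best peak at i=4 (value 19): inc=3, dec=4, length 3+4−1 = 6.

6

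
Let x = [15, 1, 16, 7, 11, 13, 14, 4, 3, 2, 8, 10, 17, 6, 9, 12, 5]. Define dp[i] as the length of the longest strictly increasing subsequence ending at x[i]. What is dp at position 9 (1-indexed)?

dp[i] = 1 + max{dp[j] : j<i, x[j]<x[i]} (or 1 if no such j):
i:      1  2  3  4  5  6  7  8  9 10 11 12 13 14 15 16 17
x[i]:  15  1 16  7 11 13 14  4  3  2  8 10 17  6  9 12  5
dp:     1  1  2  2  3  4  5  2  2  2  3  4  6  3  4  5  3
At index 9 the value is 2.

2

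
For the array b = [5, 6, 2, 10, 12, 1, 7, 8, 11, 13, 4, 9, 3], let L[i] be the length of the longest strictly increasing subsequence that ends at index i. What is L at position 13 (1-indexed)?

dp[i] = 1 + max{dp[j] : j<i, b[j]<b[i]} (or 1 if no such j):
i:      1  2  3  4  5  6  7  8  9 10 11 12 13
b[i]:   5  6  2 10 12  1  7  8 11 13  4  9  3
dp:     1  2  1  3  4  1  3  4  5  6  2  5  2
At index 13 the value is 2.

2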